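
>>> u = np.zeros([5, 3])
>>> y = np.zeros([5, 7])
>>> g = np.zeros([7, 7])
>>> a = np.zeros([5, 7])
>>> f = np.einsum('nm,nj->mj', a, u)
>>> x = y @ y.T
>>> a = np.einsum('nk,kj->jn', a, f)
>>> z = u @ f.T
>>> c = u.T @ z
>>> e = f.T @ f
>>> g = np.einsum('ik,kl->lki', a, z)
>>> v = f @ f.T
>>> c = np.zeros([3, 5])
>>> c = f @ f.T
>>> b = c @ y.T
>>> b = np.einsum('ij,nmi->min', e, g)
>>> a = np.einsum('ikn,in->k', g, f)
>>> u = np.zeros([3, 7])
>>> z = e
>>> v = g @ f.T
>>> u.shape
(3, 7)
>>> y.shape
(5, 7)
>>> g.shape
(7, 5, 3)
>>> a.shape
(5,)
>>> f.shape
(7, 3)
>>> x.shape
(5, 5)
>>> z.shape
(3, 3)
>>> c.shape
(7, 7)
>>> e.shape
(3, 3)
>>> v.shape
(7, 5, 7)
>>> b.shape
(5, 3, 7)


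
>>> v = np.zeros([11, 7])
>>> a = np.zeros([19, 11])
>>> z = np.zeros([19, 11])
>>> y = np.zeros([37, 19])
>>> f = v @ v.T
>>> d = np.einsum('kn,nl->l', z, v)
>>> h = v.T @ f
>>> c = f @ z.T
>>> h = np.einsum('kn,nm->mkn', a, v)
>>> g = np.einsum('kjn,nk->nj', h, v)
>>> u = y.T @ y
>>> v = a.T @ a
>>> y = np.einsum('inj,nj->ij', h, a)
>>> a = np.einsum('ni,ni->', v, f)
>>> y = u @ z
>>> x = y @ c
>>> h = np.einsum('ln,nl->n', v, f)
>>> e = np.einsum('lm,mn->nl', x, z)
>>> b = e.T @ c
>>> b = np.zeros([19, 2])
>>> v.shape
(11, 11)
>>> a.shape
()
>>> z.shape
(19, 11)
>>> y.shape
(19, 11)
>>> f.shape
(11, 11)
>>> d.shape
(7,)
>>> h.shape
(11,)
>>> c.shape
(11, 19)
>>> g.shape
(11, 19)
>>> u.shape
(19, 19)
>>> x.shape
(19, 19)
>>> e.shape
(11, 19)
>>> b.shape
(19, 2)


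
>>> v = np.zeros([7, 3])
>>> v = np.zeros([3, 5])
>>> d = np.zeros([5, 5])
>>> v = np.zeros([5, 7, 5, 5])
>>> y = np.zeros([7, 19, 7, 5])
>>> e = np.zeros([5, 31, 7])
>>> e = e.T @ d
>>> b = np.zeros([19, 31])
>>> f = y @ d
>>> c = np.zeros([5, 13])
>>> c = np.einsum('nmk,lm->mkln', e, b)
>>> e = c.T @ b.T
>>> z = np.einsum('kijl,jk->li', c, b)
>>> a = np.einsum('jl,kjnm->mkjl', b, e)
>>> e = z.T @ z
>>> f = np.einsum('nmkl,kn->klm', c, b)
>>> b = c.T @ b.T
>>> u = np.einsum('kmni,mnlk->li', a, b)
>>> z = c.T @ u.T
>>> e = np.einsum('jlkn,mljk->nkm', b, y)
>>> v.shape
(5, 7, 5, 5)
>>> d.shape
(5, 5)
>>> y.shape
(7, 19, 7, 5)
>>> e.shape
(19, 5, 7)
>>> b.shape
(7, 19, 5, 19)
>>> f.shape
(19, 7, 5)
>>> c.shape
(31, 5, 19, 7)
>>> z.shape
(7, 19, 5, 5)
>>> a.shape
(19, 7, 19, 31)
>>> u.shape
(5, 31)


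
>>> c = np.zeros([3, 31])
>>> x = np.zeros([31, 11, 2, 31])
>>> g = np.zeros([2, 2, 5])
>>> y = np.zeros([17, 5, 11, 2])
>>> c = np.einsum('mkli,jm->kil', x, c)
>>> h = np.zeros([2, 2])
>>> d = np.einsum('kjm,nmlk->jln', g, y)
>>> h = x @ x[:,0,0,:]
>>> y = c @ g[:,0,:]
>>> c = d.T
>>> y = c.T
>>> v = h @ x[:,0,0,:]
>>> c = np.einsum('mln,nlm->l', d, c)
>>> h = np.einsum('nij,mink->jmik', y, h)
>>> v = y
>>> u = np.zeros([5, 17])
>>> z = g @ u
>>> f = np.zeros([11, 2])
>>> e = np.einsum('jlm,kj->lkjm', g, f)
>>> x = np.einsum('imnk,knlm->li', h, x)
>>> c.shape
(11,)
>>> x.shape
(2, 17)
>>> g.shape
(2, 2, 5)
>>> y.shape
(2, 11, 17)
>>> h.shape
(17, 31, 11, 31)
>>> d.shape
(2, 11, 17)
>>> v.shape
(2, 11, 17)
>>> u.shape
(5, 17)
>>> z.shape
(2, 2, 17)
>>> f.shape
(11, 2)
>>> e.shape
(2, 11, 2, 5)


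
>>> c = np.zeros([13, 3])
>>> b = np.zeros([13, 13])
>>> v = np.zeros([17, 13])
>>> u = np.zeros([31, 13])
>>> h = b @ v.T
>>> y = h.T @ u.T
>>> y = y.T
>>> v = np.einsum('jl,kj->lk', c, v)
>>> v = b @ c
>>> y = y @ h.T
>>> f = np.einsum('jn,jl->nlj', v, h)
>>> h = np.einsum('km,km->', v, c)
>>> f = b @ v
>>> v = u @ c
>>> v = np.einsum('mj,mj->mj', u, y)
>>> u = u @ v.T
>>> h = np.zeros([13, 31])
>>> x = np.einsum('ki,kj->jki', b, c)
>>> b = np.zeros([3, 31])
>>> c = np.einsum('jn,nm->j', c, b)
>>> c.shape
(13,)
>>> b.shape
(3, 31)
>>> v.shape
(31, 13)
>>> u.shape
(31, 31)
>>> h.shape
(13, 31)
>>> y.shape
(31, 13)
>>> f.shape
(13, 3)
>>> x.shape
(3, 13, 13)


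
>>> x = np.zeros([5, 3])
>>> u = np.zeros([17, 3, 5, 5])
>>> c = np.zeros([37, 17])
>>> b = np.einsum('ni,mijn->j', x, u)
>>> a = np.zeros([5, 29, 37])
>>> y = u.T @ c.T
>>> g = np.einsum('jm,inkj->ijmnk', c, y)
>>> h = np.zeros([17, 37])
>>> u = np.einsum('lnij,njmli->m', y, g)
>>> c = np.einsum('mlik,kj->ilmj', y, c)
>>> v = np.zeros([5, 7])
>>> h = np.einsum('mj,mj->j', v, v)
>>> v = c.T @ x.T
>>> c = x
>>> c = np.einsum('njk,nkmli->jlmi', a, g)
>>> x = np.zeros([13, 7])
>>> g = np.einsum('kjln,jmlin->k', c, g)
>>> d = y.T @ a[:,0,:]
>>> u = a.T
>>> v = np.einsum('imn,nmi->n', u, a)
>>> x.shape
(13, 7)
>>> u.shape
(37, 29, 5)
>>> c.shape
(29, 5, 17, 3)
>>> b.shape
(5,)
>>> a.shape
(5, 29, 37)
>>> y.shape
(5, 5, 3, 37)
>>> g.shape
(29,)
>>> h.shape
(7,)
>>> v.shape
(5,)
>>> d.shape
(37, 3, 5, 37)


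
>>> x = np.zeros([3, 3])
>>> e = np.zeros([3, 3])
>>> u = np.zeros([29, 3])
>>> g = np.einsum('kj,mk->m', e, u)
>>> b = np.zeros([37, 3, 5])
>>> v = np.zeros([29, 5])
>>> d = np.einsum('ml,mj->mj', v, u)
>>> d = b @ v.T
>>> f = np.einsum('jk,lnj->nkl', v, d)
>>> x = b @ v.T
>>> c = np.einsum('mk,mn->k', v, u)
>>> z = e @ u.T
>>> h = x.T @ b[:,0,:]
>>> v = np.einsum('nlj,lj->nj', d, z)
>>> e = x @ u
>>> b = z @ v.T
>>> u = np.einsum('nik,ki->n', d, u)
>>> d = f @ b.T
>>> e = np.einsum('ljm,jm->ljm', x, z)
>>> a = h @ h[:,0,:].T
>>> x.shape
(37, 3, 29)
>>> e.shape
(37, 3, 29)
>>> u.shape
(37,)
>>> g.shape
(29,)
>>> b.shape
(3, 37)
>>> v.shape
(37, 29)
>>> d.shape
(3, 5, 3)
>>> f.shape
(3, 5, 37)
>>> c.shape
(5,)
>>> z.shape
(3, 29)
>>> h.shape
(29, 3, 5)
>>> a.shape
(29, 3, 29)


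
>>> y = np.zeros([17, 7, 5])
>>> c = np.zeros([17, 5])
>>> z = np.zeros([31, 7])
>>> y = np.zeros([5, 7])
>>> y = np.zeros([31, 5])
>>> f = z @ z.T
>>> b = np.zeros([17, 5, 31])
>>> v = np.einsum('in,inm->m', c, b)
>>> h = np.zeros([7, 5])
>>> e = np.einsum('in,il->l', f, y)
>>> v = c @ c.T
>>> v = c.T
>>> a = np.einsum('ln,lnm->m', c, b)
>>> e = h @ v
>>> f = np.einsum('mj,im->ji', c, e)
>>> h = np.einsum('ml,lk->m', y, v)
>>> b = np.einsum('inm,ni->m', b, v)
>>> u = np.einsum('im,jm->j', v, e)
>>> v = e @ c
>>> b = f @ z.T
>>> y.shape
(31, 5)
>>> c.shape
(17, 5)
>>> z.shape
(31, 7)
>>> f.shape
(5, 7)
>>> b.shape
(5, 31)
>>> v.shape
(7, 5)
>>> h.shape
(31,)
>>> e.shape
(7, 17)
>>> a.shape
(31,)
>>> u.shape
(7,)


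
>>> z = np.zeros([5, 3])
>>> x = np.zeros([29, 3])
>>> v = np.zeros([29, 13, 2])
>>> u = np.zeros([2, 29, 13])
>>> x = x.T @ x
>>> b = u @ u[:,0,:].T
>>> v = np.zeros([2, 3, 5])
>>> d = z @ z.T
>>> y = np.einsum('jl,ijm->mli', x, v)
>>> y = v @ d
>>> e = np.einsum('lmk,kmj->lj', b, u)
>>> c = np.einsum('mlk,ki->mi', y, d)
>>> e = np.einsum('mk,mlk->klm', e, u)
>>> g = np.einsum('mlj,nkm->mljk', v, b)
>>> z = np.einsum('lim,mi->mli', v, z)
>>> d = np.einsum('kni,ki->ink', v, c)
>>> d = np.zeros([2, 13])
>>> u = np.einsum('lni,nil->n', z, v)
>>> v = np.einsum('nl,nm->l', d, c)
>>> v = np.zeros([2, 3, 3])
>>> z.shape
(5, 2, 3)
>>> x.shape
(3, 3)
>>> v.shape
(2, 3, 3)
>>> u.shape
(2,)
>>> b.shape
(2, 29, 2)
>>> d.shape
(2, 13)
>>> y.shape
(2, 3, 5)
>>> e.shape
(13, 29, 2)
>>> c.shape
(2, 5)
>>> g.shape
(2, 3, 5, 29)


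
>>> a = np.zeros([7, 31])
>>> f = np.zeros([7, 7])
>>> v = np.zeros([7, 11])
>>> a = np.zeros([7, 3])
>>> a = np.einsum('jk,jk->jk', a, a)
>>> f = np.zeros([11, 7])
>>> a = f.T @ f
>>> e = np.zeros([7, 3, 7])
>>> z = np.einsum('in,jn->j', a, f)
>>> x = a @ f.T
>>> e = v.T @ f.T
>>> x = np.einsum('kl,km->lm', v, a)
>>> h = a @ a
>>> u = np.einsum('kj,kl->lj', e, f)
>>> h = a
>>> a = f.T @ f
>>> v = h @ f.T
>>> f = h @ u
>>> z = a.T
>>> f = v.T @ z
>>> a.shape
(7, 7)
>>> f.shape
(11, 7)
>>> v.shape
(7, 11)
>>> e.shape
(11, 11)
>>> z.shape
(7, 7)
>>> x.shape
(11, 7)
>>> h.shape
(7, 7)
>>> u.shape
(7, 11)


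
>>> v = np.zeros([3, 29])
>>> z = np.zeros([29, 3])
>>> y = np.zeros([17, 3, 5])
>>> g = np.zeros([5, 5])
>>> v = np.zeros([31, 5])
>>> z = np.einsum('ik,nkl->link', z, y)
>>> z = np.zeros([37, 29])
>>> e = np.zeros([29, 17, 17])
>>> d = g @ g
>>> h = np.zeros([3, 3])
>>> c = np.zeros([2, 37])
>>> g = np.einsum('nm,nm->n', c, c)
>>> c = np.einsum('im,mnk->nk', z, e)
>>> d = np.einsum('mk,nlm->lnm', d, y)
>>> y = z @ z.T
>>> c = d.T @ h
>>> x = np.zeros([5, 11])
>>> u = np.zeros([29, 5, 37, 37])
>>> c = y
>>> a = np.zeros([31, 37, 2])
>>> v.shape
(31, 5)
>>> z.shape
(37, 29)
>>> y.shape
(37, 37)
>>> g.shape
(2,)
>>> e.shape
(29, 17, 17)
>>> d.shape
(3, 17, 5)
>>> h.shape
(3, 3)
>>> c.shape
(37, 37)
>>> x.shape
(5, 11)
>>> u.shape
(29, 5, 37, 37)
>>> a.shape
(31, 37, 2)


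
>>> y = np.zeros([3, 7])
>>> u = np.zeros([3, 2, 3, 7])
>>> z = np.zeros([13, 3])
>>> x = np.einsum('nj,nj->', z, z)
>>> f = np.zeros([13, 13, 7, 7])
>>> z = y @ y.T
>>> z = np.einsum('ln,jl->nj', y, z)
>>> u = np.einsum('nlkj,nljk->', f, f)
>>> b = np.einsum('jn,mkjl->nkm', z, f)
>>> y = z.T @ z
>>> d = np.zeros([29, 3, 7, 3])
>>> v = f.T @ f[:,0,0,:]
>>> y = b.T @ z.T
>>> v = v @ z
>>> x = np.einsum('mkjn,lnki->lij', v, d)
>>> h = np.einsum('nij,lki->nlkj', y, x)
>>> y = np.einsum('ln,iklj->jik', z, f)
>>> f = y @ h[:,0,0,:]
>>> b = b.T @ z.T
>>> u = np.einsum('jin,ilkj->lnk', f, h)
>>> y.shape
(7, 13, 13)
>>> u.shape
(29, 7, 3)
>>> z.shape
(7, 3)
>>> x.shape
(29, 3, 13)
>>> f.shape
(7, 13, 7)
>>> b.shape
(13, 13, 7)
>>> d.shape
(29, 3, 7, 3)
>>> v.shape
(7, 7, 13, 3)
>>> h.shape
(13, 29, 3, 7)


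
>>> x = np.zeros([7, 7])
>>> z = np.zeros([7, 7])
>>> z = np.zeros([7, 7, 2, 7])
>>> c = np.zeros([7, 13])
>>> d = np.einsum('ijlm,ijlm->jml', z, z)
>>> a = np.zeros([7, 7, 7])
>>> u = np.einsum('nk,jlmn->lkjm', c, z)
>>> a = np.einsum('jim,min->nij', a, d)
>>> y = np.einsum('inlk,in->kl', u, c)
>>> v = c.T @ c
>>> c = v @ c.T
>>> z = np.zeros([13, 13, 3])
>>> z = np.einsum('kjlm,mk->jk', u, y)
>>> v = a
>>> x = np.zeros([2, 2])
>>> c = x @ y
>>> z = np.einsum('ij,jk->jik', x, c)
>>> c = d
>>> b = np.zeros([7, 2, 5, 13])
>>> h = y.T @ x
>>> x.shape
(2, 2)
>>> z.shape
(2, 2, 7)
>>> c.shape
(7, 7, 2)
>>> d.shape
(7, 7, 2)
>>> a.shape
(2, 7, 7)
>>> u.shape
(7, 13, 7, 2)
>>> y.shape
(2, 7)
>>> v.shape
(2, 7, 7)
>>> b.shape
(7, 2, 5, 13)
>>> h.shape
(7, 2)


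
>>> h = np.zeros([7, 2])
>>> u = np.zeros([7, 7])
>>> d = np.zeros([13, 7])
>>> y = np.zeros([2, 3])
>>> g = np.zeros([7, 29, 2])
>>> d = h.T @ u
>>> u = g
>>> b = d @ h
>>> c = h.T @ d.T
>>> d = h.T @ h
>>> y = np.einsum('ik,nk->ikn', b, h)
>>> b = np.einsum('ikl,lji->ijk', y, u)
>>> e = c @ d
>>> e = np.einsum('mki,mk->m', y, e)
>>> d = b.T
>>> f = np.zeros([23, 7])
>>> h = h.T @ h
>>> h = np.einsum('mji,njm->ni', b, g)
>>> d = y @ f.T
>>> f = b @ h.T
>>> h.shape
(7, 2)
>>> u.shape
(7, 29, 2)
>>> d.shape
(2, 2, 23)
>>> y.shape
(2, 2, 7)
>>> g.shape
(7, 29, 2)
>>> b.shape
(2, 29, 2)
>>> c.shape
(2, 2)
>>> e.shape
(2,)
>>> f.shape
(2, 29, 7)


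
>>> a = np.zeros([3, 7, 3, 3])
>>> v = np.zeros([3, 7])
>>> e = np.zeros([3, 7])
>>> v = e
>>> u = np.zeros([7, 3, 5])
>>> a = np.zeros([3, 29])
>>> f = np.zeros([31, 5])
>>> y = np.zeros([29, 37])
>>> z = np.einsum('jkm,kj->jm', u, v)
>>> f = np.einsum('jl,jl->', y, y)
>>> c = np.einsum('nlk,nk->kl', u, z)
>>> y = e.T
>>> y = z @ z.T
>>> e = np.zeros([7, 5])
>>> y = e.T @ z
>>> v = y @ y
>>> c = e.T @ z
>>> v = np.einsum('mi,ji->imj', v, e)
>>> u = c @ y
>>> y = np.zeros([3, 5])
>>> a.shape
(3, 29)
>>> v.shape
(5, 5, 7)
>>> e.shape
(7, 5)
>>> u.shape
(5, 5)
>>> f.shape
()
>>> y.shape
(3, 5)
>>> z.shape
(7, 5)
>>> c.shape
(5, 5)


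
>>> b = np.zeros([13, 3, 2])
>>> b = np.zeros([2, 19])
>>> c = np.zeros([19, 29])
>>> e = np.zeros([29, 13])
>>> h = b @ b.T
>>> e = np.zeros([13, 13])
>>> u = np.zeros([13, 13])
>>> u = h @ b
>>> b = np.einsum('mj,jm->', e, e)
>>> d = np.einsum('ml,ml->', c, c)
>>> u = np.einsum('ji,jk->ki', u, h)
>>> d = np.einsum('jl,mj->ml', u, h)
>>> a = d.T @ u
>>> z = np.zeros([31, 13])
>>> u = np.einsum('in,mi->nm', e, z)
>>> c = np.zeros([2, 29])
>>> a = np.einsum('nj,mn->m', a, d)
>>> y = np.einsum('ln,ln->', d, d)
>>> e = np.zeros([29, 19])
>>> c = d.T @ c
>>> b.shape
()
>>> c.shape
(19, 29)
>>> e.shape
(29, 19)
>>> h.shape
(2, 2)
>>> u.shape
(13, 31)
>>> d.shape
(2, 19)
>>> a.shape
(2,)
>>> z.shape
(31, 13)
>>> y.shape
()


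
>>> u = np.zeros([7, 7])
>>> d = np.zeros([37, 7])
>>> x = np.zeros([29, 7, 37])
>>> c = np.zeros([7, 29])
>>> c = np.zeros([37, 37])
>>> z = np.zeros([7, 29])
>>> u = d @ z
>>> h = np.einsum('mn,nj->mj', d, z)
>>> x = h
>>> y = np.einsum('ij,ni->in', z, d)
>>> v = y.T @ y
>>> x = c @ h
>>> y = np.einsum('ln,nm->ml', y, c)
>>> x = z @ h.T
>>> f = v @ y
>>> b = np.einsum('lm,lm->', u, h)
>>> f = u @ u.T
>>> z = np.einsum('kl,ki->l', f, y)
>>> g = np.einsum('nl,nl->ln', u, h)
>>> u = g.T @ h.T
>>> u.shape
(37, 37)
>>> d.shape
(37, 7)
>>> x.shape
(7, 37)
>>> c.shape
(37, 37)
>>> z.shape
(37,)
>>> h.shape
(37, 29)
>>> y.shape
(37, 7)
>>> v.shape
(37, 37)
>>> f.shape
(37, 37)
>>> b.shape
()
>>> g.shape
(29, 37)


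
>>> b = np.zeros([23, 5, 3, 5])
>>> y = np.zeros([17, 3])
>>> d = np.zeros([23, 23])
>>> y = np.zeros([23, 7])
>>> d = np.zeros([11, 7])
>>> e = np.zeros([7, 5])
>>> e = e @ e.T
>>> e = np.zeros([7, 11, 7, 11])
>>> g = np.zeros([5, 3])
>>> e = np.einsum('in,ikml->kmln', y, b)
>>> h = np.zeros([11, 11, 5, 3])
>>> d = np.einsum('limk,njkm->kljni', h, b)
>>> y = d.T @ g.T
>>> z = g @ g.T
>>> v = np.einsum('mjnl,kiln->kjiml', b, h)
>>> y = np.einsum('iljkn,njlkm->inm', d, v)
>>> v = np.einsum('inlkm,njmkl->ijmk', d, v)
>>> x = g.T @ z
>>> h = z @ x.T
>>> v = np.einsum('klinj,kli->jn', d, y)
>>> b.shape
(23, 5, 3, 5)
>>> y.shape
(3, 11, 5)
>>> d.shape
(3, 11, 5, 23, 11)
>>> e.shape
(5, 3, 5, 7)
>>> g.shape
(5, 3)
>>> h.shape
(5, 3)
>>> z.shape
(5, 5)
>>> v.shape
(11, 23)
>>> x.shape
(3, 5)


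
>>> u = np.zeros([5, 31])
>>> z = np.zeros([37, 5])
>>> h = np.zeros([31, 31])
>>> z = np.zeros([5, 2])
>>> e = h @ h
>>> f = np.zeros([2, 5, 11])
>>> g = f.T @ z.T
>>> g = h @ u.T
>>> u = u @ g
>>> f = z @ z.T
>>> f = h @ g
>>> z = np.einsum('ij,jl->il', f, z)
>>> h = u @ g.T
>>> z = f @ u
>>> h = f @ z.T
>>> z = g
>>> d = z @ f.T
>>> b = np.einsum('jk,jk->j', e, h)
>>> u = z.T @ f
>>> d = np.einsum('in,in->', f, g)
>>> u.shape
(5, 5)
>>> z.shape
(31, 5)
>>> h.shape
(31, 31)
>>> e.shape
(31, 31)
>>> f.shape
(31, 5)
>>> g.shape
(31, 5)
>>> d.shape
()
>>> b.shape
(31,)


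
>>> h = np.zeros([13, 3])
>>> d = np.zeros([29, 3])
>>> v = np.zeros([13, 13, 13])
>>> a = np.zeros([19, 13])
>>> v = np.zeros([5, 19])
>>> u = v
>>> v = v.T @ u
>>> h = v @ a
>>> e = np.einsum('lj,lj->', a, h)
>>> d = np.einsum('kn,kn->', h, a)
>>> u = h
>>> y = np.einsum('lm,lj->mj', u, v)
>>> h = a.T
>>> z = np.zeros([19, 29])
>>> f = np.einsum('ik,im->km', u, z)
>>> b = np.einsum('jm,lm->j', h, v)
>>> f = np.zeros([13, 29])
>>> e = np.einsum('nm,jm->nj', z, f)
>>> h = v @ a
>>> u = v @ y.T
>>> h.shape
(19, 13)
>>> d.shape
()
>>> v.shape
(19, 19)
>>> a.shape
(19, 13)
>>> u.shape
(19, 13)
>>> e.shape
(19, 13)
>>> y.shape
(13, 19)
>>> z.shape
(19, 29)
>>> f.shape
(13, 29)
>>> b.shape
(13,)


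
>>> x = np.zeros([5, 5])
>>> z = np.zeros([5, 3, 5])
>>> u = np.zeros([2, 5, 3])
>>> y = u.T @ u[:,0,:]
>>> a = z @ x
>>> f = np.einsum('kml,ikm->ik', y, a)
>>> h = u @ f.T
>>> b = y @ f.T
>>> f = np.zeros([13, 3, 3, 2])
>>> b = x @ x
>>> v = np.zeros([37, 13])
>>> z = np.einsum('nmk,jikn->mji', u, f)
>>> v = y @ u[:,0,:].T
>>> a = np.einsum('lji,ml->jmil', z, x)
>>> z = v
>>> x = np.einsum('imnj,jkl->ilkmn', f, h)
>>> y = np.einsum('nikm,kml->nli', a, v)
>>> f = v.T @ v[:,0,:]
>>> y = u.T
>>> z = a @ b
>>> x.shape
(13, 5, 5, 3, 3)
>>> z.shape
(13, 5, 3, 5)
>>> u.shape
(2, 5, 3)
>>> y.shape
(3, 5, 2)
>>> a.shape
(13, 5, 3, 5)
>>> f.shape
(2, 5, 2)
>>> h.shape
(2, 5, 5)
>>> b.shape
(5, 5)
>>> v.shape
(3, 5, 2)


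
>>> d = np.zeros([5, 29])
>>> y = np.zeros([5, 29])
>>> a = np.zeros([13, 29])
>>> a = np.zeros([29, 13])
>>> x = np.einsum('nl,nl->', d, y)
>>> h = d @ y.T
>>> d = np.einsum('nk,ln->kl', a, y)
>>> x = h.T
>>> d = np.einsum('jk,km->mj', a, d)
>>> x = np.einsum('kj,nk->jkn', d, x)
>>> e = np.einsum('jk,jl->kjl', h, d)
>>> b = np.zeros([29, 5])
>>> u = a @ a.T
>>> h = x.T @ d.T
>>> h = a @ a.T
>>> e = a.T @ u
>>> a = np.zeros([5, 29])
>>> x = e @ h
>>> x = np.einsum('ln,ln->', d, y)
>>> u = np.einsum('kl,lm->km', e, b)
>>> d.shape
(5, 29)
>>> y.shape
(5, 29)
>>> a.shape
(5, 29)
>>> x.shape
()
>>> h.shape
(29, 29)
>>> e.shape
(13, 29)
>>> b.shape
(29, 5)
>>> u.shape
(13, 5)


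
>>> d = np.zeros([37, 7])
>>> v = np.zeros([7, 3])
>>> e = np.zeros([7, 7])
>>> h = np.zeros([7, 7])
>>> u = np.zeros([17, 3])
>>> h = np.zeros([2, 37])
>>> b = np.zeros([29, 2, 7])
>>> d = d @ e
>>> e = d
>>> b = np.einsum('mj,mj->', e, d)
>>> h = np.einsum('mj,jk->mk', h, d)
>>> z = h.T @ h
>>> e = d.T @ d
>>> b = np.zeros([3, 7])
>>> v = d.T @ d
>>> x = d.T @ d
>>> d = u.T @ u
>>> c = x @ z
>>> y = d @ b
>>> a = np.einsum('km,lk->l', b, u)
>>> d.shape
(3, 3)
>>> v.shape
(7, 7)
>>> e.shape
(7, 7)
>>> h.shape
(2, 7)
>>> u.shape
(17, 3)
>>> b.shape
(3, 7)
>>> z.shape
(7, 7)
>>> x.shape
(7, 7)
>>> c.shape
(7, 7)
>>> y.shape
(3, 7)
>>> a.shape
(17,)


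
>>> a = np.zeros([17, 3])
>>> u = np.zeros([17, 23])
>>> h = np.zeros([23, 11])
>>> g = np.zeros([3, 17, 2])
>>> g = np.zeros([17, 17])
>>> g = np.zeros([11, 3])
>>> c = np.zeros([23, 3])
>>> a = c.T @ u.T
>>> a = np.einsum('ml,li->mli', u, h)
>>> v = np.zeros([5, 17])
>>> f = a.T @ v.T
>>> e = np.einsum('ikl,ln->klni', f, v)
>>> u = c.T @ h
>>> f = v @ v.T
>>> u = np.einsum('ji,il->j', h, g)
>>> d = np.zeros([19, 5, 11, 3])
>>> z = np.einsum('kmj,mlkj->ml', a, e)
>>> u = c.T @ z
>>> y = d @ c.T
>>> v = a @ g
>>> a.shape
(17, 23, 11)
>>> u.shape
(3, 5)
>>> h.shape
(23, 11)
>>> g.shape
(11, 3)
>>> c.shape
(23, 3)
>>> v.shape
(17, 23, 3)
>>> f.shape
(5, 5)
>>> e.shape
(23, 5, 17, 11)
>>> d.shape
(19, 5, 11, 3)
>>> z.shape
(23, 5)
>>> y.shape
(19, 5, 11, 23)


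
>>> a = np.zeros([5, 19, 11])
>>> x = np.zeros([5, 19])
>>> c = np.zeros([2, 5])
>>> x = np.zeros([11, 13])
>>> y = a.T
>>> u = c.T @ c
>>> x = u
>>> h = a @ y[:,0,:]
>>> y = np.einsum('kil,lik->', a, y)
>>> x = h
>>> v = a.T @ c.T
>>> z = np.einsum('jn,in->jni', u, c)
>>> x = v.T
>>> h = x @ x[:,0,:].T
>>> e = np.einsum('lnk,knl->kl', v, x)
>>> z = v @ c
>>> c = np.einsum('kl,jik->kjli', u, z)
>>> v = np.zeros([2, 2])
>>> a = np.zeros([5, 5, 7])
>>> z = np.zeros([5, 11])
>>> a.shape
(5, 5, 7)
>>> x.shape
(2, 19, 11)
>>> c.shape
(5, 11, 5, 19)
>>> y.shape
()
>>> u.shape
(5, 5)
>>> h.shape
(2, 19, 2)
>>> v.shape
(2, 2)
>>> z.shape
(5, 11)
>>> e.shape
(2, 11)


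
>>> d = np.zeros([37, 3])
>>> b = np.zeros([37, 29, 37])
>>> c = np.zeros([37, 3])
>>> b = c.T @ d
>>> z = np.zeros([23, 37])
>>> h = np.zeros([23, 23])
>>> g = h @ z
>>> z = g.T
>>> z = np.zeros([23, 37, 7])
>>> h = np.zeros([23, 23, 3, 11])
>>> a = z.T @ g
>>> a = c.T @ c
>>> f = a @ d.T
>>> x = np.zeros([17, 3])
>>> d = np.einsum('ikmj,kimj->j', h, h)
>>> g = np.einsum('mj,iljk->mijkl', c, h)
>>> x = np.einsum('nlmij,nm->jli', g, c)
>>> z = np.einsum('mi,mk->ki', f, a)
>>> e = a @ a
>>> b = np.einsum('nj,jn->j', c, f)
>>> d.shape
(11,)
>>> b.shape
(3,)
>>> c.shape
(37, 3)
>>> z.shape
(3, 37)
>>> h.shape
(23, 23, 3, 11)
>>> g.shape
(37, 23, 3, 11, 23)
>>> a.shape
(3, 3)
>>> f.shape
(3, 37)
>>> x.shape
(23, 23, 11)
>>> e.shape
(3, 3)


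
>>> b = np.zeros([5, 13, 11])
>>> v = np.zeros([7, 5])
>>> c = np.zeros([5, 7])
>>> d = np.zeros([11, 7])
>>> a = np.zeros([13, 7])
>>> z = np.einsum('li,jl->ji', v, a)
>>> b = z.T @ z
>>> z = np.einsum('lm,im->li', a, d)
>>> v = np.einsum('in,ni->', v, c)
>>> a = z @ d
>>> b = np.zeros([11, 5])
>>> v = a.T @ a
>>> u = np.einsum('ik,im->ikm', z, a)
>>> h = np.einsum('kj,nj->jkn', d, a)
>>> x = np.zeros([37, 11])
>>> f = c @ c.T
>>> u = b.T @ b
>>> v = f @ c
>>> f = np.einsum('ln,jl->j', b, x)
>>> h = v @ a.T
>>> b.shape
(11, 5)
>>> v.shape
(5, 7)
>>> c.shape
(5, 7)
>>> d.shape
(11, 7)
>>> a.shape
(13, 7)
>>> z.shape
(13, 11)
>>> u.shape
(5, 5)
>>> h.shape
(5, 13)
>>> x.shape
(37, 11)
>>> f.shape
(37,)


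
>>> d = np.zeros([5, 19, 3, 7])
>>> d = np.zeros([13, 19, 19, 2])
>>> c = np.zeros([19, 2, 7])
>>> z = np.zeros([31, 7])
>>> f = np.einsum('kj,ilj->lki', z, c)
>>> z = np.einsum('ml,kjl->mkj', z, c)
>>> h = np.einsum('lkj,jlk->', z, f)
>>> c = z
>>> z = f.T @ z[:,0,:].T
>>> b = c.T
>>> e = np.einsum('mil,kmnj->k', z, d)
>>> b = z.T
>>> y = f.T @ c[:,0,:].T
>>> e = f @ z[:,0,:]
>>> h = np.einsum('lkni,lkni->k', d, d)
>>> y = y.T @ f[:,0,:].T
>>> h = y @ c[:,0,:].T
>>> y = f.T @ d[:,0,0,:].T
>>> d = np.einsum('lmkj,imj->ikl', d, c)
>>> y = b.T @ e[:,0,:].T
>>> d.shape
(31, 19, 13)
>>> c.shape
(31, 19, 2)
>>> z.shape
(19, 31, 31)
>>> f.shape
(2, 31, 19)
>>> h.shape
(31, 31, 31)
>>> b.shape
(31, 31, 19)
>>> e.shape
(2, 31, 31)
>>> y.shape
(19, 31, 2)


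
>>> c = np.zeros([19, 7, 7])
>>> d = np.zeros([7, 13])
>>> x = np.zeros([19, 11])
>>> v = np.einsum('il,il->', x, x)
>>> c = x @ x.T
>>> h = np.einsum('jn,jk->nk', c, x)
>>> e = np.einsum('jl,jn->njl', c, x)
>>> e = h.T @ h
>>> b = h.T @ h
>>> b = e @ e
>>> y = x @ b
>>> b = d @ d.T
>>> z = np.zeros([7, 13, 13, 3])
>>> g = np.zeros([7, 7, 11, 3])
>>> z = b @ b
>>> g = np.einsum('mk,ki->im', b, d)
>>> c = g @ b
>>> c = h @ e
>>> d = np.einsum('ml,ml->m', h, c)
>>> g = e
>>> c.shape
(19, 11)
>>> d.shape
(19,)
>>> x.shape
(19, 11)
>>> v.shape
()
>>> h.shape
(19, 11)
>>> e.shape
(11, 11)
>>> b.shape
(7, 7)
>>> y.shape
(19, 11)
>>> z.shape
(7, 7)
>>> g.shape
(11, 11)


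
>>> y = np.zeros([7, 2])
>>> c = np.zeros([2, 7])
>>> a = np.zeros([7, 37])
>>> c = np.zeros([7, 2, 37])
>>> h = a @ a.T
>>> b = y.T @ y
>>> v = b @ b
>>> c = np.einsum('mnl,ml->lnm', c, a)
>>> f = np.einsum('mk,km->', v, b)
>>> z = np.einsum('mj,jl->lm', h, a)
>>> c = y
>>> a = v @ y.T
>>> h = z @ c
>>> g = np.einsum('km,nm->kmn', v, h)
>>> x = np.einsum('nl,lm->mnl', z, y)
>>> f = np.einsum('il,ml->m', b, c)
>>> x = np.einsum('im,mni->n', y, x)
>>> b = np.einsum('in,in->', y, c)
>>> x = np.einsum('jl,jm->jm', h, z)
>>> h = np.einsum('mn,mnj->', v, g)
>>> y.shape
(7, 2)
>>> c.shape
(7, 2)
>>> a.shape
(2, 7)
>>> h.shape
()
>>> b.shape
()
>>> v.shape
(2, 2)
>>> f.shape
(7,)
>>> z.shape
(37, 7)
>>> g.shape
(2, 2, 37)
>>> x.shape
(37, 7)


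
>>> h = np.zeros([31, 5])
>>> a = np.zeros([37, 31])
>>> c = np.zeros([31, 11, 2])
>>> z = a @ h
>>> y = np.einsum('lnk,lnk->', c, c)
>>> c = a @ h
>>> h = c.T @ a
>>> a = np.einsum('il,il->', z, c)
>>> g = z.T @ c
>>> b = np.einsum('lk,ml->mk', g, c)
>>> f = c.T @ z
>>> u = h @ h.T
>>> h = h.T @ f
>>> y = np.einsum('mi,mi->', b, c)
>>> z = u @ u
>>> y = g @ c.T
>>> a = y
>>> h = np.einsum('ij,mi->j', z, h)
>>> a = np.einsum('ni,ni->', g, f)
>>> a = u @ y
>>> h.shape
(5,)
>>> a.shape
(5, 37)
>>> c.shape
(37, 5)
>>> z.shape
(5, 5)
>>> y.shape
(5, 37)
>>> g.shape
(5, 5)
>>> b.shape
(37, 5)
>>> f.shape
(5, 5)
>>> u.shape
(5, 5)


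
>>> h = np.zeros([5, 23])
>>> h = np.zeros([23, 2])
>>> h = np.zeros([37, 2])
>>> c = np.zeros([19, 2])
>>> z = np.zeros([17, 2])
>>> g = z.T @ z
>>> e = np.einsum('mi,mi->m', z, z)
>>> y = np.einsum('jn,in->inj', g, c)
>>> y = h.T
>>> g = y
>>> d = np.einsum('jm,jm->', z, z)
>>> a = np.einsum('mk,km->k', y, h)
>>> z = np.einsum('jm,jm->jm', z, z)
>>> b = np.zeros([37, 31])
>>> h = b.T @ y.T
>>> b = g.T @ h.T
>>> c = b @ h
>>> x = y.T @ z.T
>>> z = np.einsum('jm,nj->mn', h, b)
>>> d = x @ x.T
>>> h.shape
(31, 2)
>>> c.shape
(37, 2)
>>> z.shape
(2, 37)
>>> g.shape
(2, 37)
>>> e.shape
(17,)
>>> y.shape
(2, 37)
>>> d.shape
(37, 37)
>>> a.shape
(37,)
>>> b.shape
(37, 31)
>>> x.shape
(37, 17)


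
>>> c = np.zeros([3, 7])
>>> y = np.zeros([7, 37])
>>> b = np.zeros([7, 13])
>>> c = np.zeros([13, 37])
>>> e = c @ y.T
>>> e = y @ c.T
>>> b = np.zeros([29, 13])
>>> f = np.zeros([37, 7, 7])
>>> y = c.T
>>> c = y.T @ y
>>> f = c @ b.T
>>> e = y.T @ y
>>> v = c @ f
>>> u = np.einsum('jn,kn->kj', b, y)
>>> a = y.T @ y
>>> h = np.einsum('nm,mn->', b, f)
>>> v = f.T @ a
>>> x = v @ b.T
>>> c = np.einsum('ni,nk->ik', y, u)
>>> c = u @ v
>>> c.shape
(37, 13)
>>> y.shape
(37, 13)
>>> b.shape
(29, 13)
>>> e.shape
(13, 13)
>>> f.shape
(13, 29)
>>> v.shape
(29, 13)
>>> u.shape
(37, 29)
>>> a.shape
(13, 13)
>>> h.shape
()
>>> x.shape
(29, 29)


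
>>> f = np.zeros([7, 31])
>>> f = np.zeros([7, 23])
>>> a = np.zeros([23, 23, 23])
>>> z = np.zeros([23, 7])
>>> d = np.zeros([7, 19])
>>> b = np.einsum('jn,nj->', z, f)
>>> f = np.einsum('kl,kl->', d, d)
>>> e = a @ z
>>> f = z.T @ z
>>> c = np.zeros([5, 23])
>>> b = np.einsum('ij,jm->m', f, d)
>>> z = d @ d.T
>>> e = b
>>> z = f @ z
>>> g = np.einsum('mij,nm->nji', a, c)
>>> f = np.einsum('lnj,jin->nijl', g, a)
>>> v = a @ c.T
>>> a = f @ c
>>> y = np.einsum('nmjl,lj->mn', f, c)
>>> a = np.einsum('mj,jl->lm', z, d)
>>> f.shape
(23, 23, 23, 5)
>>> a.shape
(19, 7)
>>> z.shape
(7, 7)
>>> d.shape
(7, 19)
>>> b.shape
(19,)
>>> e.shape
(19,)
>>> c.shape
(5, 23)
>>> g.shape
(5, 23, 23)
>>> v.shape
(23, 23, 5)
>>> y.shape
(23, 23)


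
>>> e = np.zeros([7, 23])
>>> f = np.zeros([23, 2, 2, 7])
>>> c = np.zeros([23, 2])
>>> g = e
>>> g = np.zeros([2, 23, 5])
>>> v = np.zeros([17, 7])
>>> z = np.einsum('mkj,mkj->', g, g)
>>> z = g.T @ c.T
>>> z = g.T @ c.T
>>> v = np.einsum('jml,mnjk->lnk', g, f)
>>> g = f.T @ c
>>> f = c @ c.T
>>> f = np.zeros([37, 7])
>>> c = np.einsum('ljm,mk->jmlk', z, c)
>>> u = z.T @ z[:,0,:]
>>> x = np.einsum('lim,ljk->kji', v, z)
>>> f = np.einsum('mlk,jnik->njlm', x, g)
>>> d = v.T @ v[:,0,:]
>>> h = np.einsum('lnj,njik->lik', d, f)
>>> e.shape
(7, 23)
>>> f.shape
(2, 7, 23, 23)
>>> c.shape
(23, 23, 5, 2)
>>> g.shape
(7, 2, 2, 2)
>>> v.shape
(5, 2, 7)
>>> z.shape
(5, 23, 23)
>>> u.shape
(23, 23, 23)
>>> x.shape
(23, 23, 2)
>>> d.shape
(7, 2, 7)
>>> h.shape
(7, 23, 23)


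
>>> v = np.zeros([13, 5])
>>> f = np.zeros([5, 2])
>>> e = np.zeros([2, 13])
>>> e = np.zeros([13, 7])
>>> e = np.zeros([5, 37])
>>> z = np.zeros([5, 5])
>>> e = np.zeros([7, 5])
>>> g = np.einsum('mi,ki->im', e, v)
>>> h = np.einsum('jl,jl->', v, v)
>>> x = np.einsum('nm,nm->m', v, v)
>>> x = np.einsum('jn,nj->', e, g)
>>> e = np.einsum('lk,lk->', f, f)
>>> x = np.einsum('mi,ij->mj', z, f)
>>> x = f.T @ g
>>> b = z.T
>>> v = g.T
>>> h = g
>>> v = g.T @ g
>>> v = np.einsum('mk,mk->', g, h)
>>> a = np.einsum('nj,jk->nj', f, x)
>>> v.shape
()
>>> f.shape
(5, 2)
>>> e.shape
()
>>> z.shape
(5, 5)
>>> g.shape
(5, 7)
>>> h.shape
(5, 7)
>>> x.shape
(2, 7)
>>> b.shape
(5, 5)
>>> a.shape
(5, 2)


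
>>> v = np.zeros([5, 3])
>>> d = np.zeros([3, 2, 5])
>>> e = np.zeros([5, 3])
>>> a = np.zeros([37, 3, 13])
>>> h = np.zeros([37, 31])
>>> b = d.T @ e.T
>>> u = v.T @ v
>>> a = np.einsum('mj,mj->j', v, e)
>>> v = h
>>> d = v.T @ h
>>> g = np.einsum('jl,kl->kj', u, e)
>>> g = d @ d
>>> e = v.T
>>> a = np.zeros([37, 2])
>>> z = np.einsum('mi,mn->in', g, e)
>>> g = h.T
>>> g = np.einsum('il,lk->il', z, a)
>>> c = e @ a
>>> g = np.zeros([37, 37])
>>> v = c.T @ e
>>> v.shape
(2, 37)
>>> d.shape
(31, 31)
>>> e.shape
(31, 37)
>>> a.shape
(37, 2)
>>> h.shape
(37, 31)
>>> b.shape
(5, 2, 5)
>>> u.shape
(3, 3)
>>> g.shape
(37, 37)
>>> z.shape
(31, 37)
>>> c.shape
(31, 2)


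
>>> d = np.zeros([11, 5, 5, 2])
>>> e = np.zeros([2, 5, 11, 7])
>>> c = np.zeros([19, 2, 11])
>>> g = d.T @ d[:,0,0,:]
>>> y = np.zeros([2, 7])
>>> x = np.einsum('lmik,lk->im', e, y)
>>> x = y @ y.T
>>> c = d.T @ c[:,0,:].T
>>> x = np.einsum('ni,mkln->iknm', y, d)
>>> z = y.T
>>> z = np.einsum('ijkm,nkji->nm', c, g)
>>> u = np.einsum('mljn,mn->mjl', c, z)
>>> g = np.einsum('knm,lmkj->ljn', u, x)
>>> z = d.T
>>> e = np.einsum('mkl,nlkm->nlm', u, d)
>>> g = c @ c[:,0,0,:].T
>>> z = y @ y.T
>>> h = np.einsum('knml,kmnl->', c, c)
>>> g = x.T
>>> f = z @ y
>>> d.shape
(11, 5, 5, 2)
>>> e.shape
(11, 5, 2)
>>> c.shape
(2, 5, 5, 19)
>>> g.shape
(11, 2, 5, 7)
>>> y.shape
(2, 7)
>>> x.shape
(7, 5, 2, 11)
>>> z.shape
(2, 2)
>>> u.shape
(2, 5, 5)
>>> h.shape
()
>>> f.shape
(2, 7)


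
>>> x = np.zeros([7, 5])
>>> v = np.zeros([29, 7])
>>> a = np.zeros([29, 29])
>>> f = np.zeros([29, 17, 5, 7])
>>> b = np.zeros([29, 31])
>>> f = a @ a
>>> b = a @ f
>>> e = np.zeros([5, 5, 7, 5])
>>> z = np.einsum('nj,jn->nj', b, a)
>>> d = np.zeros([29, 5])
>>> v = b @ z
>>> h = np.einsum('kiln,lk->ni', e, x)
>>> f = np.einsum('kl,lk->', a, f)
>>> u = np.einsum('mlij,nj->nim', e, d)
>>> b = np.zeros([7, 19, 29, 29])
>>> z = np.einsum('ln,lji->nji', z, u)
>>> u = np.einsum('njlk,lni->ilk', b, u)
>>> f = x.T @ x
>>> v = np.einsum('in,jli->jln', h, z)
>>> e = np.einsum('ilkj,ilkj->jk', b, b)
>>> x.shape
(7, 5)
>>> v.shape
(29, 7, 5)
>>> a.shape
(29, 29)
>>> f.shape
(5, 5)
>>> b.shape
(7, 19, 29, 29)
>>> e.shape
(29, 29)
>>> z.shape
(29, 7, 5)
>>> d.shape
(29, 5)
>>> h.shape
(5, 5)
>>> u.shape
(5, 29, 29)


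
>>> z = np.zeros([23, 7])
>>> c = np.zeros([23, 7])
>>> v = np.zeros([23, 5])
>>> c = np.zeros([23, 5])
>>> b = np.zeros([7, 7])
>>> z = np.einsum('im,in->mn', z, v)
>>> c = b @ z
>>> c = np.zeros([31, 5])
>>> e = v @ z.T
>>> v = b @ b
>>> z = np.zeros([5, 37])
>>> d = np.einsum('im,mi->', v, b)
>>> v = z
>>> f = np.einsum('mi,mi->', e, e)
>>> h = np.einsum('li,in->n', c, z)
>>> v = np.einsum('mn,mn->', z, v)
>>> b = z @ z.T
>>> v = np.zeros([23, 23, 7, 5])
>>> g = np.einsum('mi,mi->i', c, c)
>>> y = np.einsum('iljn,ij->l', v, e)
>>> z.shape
(5, 37)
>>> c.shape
(31, 5)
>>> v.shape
(23, 23, 7, 5)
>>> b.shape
(5, 5)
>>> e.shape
(23, 7)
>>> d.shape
()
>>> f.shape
()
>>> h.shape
(37,)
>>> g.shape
(5,)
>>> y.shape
(23,)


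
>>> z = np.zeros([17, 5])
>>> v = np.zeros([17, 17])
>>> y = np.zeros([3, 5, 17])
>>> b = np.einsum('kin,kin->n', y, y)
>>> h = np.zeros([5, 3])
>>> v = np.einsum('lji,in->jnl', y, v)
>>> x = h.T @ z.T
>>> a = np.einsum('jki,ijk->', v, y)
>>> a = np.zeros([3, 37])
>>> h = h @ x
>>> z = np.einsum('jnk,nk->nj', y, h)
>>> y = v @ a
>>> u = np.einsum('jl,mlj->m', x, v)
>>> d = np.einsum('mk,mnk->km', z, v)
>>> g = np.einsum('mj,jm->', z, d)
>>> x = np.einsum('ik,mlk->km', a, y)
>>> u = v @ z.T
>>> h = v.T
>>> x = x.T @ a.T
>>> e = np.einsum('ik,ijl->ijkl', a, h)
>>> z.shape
(5, 3)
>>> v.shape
(5, 17, 3)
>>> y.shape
(5, 17, 37)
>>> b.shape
(17,)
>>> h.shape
(3, 17, 5)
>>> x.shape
(5, 3)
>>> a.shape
(3, 37)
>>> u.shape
(5, 17, 5)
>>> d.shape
(3, 5)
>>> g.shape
()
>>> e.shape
(3, 17, 37, 5)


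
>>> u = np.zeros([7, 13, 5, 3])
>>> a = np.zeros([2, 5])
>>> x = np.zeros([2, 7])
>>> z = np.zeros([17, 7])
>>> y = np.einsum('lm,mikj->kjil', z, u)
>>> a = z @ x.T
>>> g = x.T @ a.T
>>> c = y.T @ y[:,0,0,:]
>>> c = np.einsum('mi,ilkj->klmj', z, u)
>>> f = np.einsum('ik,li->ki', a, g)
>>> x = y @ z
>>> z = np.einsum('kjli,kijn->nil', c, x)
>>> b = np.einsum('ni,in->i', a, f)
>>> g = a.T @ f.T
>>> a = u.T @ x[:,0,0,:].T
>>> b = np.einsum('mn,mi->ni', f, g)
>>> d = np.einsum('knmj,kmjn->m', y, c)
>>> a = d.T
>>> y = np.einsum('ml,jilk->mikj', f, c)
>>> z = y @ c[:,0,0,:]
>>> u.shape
(7, 13, 5, 3)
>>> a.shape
(13,)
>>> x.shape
(5, 3, 13, 7)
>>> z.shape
(2, 13, 3, 3)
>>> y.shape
(2, 13, 3, 5)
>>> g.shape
(2, 2)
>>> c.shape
(5, 13, 17, 3)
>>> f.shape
(2, 17)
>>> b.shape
(17, 2)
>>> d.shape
(13,)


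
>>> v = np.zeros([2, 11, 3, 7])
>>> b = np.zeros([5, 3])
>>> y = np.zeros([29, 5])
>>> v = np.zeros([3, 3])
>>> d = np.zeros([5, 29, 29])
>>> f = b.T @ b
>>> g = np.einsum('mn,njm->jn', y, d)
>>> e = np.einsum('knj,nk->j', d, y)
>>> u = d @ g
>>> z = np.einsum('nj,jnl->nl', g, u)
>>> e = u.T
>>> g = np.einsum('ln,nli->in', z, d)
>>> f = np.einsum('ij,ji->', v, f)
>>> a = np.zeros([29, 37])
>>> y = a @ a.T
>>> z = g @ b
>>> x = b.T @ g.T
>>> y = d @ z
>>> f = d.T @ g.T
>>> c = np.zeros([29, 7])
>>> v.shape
(3, 3)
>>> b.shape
(5, 3)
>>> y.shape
(5, 29, 3)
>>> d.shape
(5, 29, 29)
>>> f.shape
(29, 29, 29)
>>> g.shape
(29, 5)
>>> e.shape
(5, 29, 5)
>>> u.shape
(5, 29, 5)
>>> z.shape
(29, 3)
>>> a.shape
(29, 37)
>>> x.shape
(3, 29)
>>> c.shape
(29, 7)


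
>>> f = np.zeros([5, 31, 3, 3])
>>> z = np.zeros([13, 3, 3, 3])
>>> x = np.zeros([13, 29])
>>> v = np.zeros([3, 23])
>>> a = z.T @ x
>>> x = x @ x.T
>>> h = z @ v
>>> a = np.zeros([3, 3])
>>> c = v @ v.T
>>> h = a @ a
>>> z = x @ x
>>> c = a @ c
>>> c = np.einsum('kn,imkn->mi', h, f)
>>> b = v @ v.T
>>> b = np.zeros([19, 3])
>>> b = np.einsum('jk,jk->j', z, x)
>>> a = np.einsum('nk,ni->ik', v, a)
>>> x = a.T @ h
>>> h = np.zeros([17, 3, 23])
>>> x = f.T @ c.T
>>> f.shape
(5, 31, 3, 3)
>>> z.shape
(13, 13)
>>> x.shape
(3, 3, 31, 31)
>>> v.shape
(3, 23)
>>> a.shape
(3, 23)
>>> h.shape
(17, 3, 23)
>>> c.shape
(31, 5)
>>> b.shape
(13,)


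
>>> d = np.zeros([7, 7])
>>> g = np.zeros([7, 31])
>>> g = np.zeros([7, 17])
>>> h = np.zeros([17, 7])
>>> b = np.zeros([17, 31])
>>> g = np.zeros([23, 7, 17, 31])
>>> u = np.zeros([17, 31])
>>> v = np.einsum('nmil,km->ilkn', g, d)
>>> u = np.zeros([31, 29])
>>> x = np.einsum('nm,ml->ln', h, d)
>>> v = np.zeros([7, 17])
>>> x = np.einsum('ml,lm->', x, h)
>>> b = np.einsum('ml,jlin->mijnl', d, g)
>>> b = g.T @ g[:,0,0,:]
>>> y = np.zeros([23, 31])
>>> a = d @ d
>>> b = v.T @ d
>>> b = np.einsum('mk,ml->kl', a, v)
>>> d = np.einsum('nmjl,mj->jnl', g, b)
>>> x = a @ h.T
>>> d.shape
(17, 23, 31)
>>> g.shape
(23, 7, 17, 31)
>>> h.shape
(17, 7)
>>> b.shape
(7, 17)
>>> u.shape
(31, 29)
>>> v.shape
(7, 17)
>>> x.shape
(7, 17)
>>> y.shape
(23, 31)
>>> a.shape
(7, 7)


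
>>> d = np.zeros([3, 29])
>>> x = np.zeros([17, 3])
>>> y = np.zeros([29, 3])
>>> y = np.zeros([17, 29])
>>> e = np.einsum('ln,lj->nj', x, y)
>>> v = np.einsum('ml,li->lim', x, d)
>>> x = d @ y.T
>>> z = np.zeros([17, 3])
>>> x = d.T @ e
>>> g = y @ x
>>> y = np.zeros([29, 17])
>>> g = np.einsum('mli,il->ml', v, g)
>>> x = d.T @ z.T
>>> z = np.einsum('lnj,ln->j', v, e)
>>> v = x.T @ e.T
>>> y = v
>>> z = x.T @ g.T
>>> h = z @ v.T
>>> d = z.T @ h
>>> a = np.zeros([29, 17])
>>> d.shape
(3, 17)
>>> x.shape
(29, 17)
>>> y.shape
(17, 3)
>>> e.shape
(3, 29)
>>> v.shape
(17, 3)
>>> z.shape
(17, 3)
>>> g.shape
(3, 29)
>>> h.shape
(17, 17)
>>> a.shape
(29, 17)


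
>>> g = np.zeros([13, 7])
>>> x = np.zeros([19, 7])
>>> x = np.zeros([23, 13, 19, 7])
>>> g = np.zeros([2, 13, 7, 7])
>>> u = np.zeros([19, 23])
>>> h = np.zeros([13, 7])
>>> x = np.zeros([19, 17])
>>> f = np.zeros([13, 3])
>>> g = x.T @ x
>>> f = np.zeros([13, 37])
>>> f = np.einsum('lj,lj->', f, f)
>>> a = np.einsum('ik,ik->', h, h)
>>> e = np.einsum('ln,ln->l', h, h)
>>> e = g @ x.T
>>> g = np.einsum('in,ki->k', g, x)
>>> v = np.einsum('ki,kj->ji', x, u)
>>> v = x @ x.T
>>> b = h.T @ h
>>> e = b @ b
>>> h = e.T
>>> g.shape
(19,)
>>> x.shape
(19, 17)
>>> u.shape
(19, 23)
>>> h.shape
(7, 7)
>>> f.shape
()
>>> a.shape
()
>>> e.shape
(7, 7)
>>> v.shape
(19, 19)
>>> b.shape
(7, 7)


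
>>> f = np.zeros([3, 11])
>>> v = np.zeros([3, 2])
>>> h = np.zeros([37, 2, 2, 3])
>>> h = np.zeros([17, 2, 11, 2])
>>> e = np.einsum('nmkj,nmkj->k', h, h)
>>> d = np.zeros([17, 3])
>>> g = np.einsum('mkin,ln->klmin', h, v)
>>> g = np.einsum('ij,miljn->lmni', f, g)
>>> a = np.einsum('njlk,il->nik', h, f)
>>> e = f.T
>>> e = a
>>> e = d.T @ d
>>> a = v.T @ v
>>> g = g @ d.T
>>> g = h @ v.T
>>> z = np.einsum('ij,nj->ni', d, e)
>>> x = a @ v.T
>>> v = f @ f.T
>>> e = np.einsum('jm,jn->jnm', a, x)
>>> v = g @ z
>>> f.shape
(3, 11)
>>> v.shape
(17, 2, 11, 17)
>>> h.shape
(17, 2, 11, 2)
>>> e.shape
(2, 3, 2)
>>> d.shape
(17, 3)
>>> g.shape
(17, 2, 11, 3)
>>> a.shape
(2, 2)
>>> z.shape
(3, 17)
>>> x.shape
(2, 3)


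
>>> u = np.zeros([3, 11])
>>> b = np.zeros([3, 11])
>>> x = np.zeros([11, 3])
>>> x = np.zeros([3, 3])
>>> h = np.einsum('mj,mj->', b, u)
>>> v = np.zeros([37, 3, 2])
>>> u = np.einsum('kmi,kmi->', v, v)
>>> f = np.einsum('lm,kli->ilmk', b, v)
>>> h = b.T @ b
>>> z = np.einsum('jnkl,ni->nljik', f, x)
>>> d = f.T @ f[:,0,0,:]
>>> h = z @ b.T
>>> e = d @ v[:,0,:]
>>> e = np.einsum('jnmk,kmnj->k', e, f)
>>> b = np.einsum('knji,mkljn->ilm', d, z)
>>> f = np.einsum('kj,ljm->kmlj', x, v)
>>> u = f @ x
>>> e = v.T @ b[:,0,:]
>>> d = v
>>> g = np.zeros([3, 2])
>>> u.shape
(3, 2, 37, 3)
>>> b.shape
(37, 2, 3)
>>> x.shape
(3, 3)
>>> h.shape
(3, 37, 2, 3, 3)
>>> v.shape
(37, 3, 2)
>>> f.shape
(3, 2, 37, 3)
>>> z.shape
(3, 37, 2, 3, 11)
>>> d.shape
(37, 3, 2)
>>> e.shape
(2, 3, 3)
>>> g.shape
(3, 2)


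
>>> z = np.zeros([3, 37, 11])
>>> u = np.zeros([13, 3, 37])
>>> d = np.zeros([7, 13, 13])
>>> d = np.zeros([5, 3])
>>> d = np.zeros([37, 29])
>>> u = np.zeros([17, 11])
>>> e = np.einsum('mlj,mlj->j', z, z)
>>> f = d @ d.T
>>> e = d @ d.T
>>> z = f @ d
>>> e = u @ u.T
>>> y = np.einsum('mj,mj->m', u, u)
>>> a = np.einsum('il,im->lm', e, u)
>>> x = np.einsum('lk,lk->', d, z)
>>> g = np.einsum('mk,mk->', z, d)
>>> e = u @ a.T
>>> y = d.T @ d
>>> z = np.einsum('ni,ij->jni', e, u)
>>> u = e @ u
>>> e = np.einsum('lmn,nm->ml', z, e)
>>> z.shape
(11, 17, 17)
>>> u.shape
(17, 11)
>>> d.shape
(37, 29)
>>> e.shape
(17, 11)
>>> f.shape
(37, 37)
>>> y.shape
(29, 29)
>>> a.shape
(17, 11)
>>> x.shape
()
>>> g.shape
()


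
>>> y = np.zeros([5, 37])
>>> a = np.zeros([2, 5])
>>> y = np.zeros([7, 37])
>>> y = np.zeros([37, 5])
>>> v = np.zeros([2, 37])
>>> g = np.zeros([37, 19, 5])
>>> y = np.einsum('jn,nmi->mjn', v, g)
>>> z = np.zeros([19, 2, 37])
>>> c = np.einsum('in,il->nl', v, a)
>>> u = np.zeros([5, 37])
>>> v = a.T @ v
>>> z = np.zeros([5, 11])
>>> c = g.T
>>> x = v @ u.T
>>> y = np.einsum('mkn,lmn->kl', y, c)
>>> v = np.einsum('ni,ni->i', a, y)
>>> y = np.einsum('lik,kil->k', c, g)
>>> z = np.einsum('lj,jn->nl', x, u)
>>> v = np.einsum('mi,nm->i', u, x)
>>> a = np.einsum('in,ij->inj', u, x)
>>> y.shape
(37,)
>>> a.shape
(5, 37, 5)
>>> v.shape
(37,)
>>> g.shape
(37, 19, 5)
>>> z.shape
(37, 5)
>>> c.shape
(5, 19, 37)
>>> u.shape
(5, 37)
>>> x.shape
(5, 5)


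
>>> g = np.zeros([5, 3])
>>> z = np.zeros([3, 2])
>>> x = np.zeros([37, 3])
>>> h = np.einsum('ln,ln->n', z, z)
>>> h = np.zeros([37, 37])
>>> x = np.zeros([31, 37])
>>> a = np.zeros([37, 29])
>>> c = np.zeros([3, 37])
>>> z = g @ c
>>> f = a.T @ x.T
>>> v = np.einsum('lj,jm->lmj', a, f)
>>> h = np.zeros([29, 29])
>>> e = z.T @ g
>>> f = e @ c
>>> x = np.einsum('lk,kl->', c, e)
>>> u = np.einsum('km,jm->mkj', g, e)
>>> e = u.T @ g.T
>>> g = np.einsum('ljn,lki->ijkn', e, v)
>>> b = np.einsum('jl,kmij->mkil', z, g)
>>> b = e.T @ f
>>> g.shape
(29, 5, 31, 5)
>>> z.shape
(5, 37)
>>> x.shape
()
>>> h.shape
(29, 29)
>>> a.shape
(37, 29)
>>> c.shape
(3, 37)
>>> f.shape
(37, 37)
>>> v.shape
(37, 31, 29)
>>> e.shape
(37, 5, 5)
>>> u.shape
(3, 5, 37)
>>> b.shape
(5, 5, 37)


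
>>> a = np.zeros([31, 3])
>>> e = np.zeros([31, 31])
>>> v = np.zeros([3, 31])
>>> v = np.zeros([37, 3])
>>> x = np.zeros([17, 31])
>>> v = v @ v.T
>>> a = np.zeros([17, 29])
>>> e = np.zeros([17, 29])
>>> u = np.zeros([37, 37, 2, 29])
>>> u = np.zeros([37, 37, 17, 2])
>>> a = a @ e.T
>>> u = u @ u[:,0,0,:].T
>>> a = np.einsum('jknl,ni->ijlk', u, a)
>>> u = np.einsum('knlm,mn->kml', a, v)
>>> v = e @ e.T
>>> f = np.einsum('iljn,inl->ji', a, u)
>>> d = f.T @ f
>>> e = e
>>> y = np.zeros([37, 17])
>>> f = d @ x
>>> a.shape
(17, 37, 37, 37)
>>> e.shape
(17, 29)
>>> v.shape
(17, 17)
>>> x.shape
(17, 31)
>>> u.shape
(17, 37, 37)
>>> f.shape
(17, 31)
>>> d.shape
(17, 17)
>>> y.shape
(37, 17)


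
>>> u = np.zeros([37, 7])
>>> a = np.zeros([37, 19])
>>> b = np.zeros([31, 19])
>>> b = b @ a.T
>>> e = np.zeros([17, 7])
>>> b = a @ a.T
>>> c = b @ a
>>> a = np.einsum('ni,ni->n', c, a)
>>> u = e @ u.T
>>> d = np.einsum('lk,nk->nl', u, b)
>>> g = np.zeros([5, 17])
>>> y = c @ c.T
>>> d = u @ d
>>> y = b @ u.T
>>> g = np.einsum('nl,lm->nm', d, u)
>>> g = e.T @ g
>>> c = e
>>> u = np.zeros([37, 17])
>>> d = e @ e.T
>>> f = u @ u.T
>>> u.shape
(37, 17)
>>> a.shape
(37,)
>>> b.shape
(37, 37)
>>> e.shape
(17, 7)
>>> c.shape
(17, 7)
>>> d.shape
(17, 17)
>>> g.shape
(7, 37)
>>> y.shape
(37, 17)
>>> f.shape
(37, 37)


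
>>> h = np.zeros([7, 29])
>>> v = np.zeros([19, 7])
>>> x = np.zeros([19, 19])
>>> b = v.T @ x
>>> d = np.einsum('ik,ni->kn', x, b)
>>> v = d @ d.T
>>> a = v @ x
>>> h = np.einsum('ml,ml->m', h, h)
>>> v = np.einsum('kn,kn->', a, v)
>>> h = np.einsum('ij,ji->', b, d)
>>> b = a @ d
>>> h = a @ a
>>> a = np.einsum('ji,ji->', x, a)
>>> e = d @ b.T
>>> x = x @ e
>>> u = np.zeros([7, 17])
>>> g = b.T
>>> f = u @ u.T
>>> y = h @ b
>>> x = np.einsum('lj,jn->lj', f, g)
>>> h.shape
(19, 19)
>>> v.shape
()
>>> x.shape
(7, 7)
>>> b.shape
(19, 7)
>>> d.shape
(19, 7)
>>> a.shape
()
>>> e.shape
(19, 19)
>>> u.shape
(7, 17)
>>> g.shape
(7, 19)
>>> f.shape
(7, 7)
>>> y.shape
(19, 7)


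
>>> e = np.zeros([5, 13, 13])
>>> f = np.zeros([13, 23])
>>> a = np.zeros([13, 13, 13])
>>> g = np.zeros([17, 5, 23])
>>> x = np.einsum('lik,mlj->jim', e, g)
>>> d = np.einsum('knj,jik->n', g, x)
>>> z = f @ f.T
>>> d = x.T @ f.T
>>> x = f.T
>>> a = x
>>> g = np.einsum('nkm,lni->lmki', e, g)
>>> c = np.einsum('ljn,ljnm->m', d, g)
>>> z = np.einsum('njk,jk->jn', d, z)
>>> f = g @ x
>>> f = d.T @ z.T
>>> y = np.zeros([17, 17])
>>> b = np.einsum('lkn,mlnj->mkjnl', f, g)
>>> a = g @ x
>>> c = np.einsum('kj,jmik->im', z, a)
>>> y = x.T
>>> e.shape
(5, 13, 13)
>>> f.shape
(13, 13, 13)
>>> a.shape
(17, 13, 13, 13)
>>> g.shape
(17, 13, 13, 23)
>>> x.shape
(23, 13)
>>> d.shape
(17, 13, 13)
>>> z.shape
(13, 17)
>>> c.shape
(13, 13)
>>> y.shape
(13, 23)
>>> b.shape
(17, 13, 23, 13, 13)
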